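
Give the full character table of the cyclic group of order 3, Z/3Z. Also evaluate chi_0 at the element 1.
Character table of Z/3Z (irreps indexed chi_0,...,chi_2 with chi_k(m) = zeta_3^(k*m), zeta_3 = exp(2*pi*i/3)):
  irrep \ class  {0} (size 1)  {1} (size 1)    {2} (size 1)  
  chi_0          1             1               1             
  chi_1          1             exp(2*I*pi/3)   exp(-2*I*pi/3)
  chi_2          1             exp(-2*I*pi/3)  exp(2*I*pi/3) 

Spot check: chi_0(1) = zeta_3^(0*1) = zeta_3^0 = 1.

Argument: Z/3Z is abelian, so all 3 irreducible complex representations are 1-dimensional. They are given by chi_k(m) = zeta_3^(k*m) for k = 0,...,2. Row orthogonality: sum_m chi_k(m) conj(chi_l(m)) = 3 * [k = l].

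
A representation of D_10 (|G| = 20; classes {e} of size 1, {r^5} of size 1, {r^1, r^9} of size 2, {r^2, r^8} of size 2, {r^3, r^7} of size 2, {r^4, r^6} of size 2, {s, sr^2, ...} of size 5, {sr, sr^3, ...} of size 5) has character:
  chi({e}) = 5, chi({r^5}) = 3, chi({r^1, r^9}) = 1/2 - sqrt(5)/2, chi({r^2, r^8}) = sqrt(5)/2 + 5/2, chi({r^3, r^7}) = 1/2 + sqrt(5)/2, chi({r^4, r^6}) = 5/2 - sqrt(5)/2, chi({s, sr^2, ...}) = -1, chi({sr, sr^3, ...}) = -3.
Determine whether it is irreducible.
Not irreducible (reducible): <chi, chi> = 6 > 1.

Argument: <chi, chi> = (1/|G|) sum_C |C| * |chi(C)|^2 = (1/20)[1*|5|^2 + 1*|3|^2 + 2*|1/2 - sqrt(5)/2|^2 + 2*|sqrt(5)/2 + 5/2|^2 + 2*|1/2 + sqrt(5)/2|^2 + 2*|5/2 - sqrt(5)/2|^2 + 5*|-1|^2 + 5*|-3|^2]
  = (1/20)[(25) + (9) + (3 - sqrt(5)) + (5*sqrt(5) + 15) + (sqrt(5) + 3) + (15 - 5*sqrt(5)) + (5) + (45)] = 120/20 = 6.
A character is irreducible iff <chi, chi> = 1, so this representation is reducible.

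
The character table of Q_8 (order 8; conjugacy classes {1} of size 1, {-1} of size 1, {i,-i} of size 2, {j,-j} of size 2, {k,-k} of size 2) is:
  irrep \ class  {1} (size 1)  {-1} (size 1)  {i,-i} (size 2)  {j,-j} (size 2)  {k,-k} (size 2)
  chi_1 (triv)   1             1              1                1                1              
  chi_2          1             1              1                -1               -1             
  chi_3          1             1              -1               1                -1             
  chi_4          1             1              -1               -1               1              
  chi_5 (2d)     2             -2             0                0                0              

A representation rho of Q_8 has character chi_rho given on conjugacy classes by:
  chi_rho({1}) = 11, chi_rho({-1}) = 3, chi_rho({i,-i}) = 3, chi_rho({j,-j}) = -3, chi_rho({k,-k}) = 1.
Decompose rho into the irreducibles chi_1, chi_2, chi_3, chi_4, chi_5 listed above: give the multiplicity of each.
Multiplicities: chi_1: 2, chi_2: 3, chi_3: 0, chi_4: 2, chi_5: 2.

Why: Use <chi_rho, chi> = (1/|G|) sum_C |C| * chi_rho(C) * conj(chi(C)) with |G| = 8 for each irreducible chi in the table:
  <chi_rho, chi_1> = (1/8)[1*(11)*conj(1) + 1*(3)*conj(1) + 2*(3)*conj(1) + 2*(-3)*conj(1) + 2*(1)*conj(1)]
      = (1/8)[(11) + (3) + (6) + (-6) + (2)] = 16/8 = 2
  <chi_rho, chi_2> = (1/8)[1*(11)*conj(1) + 1*(3)*conj(1) + 2*(3)*conj(1) + 2*(-3)*conj(-1) + 2*(1)*conj(-1)]
      = (1/8)[(11) + (3) + (6) + (6) + (-2)] = 24/8 = 3
  <chi_rho, chi_3> = (1/8)[1*(11)*conj(1) + 1*(3)*conj(1) + 2*(3)*conj(-1) + 2*(-3)*conj(1) + 2*(1)*conj(-1)]
      = (1/8)[(11) + (3) + (-6) + (-6) + (-2)] = 0/8 = 0
  <chi_rho, chi_4> = (1/8)[1*(11)*conj(1) + 1*(3)*conj(1) + 2*(3)*conj(-1) + 2*(-3)*conj(-1) + 2*(1)*conj(1)]
      = (1/8)[(11) + (3) + (-6) + (6) + (2)] = 16/8 = 2
  <chi_rho, chi_5> = (1/8)[1*(11)*conj(2) + 1*(3)*conj(-2) + 2*(3)*conj(0) + 2*(-3)*conj(0) + 2*(1)*conj(0)]
      = (1/8)[(22) + (-6) + (0) + (0) + (0)] = 16/8 = 2
Dimension check: dim(rho) = sum (mult * dim) = 2*1 + 3*1 + 0*1 + 2*1 + 2*2 = 11 = chi_rho(e) = 11.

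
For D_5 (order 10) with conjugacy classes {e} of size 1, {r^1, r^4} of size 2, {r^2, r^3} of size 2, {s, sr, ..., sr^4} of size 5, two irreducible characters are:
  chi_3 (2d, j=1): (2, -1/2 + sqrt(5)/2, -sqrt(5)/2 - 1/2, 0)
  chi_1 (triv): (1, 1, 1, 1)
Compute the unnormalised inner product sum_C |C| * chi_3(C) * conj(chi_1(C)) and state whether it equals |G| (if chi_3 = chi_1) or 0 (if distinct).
Sum = 0; so <chi_3, chi_1> = 0 (distinct irreducibles are orthogonal).

Explanation: Compute term by term over conjugacy classes (|C| * chi_3(C) * conj(chi_1(C))):
  1*(2)*conj(1) + 2*(-1/2 + sqrt(5)/2)*conj(1) + 2*(-sqrt(5)/2 - 1/2)*conj(1) + 5*(0)*conj(1)
  = (2) + (-1 + sqrt(5)) + (-sqrt(5) - 1) + (0)
  = 0.
Dividing by |G| = 10 gives 0/10 = 0, matching the row-orthogonality relation <chi_3, chi_1> = [chi_3 = chi_1].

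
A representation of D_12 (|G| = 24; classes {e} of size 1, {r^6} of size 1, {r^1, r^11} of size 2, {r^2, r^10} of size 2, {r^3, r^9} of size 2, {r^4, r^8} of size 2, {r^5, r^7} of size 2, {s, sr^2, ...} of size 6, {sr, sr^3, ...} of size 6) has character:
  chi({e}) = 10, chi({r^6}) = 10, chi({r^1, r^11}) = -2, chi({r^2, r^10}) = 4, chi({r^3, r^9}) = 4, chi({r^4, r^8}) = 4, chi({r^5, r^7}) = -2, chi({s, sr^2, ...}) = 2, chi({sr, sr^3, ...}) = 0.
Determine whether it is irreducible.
Not irreducible (reducible): <chi, chi> = 14 > 1.

<chi, chi> = (1/|G|) sum_C |C| * |chi(C)|^2 = (1/24)[1*|10|^2 + 1*|10|^2 + 2*|-2|^2 + 2*|4|^2 + 2*|4|^2 + 2*|4|^2 + 2*|-2|^2 + 6*|2|^2 + 6*|0|^2]
  = (1/24)[(100) + (100) + (8) + (32) + (32) + (32) + (8) + (24) + (0)] = 336/24 = 14.
A character is irreducible iff <chi, chi> = 1, so this representation is reducible.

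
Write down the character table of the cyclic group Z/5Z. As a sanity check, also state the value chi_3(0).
Character table of Z/5Z (irreps indexed chi_0,...,chi_4 with chi_k(m) = zeta_5^(k*m), zeta_5 = exp(2*pi*i/5)):
  irrep \ class  {0} (size 1)  {1} (size 1)    {2} (size 1)    {3} (size 1)    {4} (size 1)  
  chi_0          1             1               1               1               1             
  chi_1          1             exp(2*I*pi/5)   exp(4*I*pi/5)   exp(-4*I*pi/5)  exp(-2*I*pi/5)
  chi_2          1             exp(4*I*pi/5)   exp(-2*I*pi/5)  exp(2*I*pi/5)   exp(-4*I*pi/5)
  chi_3          1             exp(-4*I*pi/5)  exp(2*I*pi/5)   exp(-2*I*pi/5)  exp(4*I*pi/5) 
  chi_4          1             exp(-2*I*pi/5)  exp(-4*I*pi/5)  exp(4*I*pi/5)   exp(2*I*pi/5) 

Spot check: chi_3(0) = zeta_5^(3*0) = zeta_5^0 = 1.

Justification: Z/5Z is abelian, so all 5 irreducible complex representations are 1-dimensional. They are given by chi_k(m) = zeta_5^(k*m) for k = 0,...,4. Row orthogonality: sum_m chi_k(m) conj(chi_l(m)) = 5 * [k = l].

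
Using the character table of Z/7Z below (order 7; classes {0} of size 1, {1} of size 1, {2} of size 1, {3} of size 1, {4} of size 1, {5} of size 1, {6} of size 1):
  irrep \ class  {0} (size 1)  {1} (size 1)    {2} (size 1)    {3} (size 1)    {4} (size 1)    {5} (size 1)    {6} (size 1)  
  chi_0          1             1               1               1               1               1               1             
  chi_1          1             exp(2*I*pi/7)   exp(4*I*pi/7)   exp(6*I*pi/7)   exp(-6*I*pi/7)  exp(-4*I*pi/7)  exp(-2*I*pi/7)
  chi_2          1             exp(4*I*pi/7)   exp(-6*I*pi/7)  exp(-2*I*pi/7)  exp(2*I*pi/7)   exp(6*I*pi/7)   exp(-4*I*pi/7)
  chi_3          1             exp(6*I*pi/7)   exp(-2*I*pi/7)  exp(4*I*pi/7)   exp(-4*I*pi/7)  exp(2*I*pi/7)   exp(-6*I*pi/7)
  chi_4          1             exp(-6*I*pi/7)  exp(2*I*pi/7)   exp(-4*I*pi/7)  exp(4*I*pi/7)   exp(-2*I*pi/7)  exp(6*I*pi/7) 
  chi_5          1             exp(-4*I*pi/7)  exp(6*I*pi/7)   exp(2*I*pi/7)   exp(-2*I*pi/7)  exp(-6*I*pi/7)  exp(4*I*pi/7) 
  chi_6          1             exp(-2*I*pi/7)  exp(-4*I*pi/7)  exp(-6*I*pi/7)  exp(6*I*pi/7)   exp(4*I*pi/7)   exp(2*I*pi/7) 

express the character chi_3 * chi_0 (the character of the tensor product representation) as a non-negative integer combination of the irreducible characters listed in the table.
chi_3 tensor chi_0 = chi_3 (all other irreducibles have multiplicity 0).

Explanation: The character of a tensor product is the pointwise product (chi_3 * chi_0)(C) = chi_3(C) * chi_0(C):
  {0}: (1)*(1), {1}: (exp(6*I*pi/7))*(1), {2}: (exp(-2*I*pi/7))*(1), {3}: (exp(4*I*pi/7))*(1), {4}: (exp(-4*I*pi/7))*(1), {5}: (exp(2*I*pi/7))*(1), {6}: (exp(-6*I*pi/7))*(1)
so (chi_3 * chi_0) takes values
  {0} -> 1, {1} -> exp(6*I*pi/7), {2} -> exp(-2*I*pi/7), {3} -> exp(4*I*pi/7), {4} -> exp(-4*I*pi/7), {5} -> exp(2*I*pi/7), {6} -> exp(-6*I*pi/7).
Now take the inner product of this character with each irreducible chi from the table, <chi_3*chi_0, chi> = (1/7) sum_C |C| (chi_3*chi_0)(C) conj(chi(C)):
  <chi_3*chi_0, chi_0> = (1/7)[1*(1)*conj(1) + 1*(exp(6*I*pi/7))*conj(1) + 1*(exp(-2*I*pi/7))*conj(1) + 1*(exp(4*I*pi/7))*conj(1) + 1*(exp(-4*I*pi/7))*conj(1) + 1*(exp(2*I*pi/7))*conj(1) + 1*(exp(-6*I*pi/7))*conj(1)]
      = (1/7)[(1) + (exp(6*I*pi/7)) + (exp(-2*I*pi/7)) + (exp(4*I*pi/7)) + (exp(-4*I*pi/7)) + (exp(2*I*pi/7)) + (exp(-6*I*pi/7))] = 0/7 = 0
  <chi_3*chi_0, chi_1> = (1/7)[1*(1)*conj(1) + 1*(exp(6*I*pi/7))*conj(exp(2*I*pi/7)) + 1*(exp(-2*I*pi/7))*conj(exp(4*I*pi/7)) + 1*(exp(4*I*pi/7))*conj(exp(6*I*pi/7)) + 1*(exp(-4*I*pi/7))*conj(exp(-6*I*pi/7)) + 1*(exp(2*I*pi/7))*conj(exp(-4*I*pi/7)) + 1*(exp(-6*I*pi/7))*conj(exp(-2*I*pi/7))]
      = (1/7)[(1) + (exp(4*I*pi/7)) + (exp(-6*I*pi/7)) + (exp(-2*I*pi/7)) + (exp(2*I*pi/7)) + (exp(6*I*pi/7)) + (exp(-4*I*pi/7))] = 0/7 = 0
  <chi_3*chi_0, chi_2> = (1/7)[1*(1)*conj(1) + 1*(exp(6*I*pi/7))*conj(exp(4*I*pi/7)) + 1*(exp(-2*I*pi/7))*conj(exp(-6*I*pi/7)) + 1*(exp(4*I*pi/7))*conj(exp(-2*I*pi/7)) + 1*(exp(-4*I*pi/7))*conj(exp(2*I*pi/7)) + 1*(exp(2*I*pi/7))*conj(exp(6*I*pi/7)) + 1*(exp(-6*I*pi/7))*conj(exp(-4*I*pi/7))]
      = (1/7)[(1) + (exp(2*I*pi/7)) + (exp(4*I*pi/7)) + (exp(6*I*pi/7)) + (exp(-6*I*pi/7)) + (exp(-4*I*pi/7)) + (exp(-2*I*pi/7))] = 0/7 = 0
  <chi_3*chi_0, chi_3> = (1/7)[1*(1)*conj(1) + 1*(exp(6*I*pi/7))*conj(exp(6*I*pi/7)) + 1*(exp(-2*I*pi/7))*conj(exp(-2*I*pi/7)) + 1*(exp(4*I*pi/7))*conj(exp(4*I*pi/7)) + 1*(exp(-4*I*pi/7))*conj(exp(-4*I*pi/7)) + 1*(exp(2*I*pi/7))*conj(exp(2*I*pi/7)) + 1*(exp(-6*I*pi/7))*conj(exp(-6*I*pi/7))]
      = (1/7)[(1) + (1) + (1) + (1) + (1) + (1) + (1)] = 7/7 = 1
  <chi_3*chi_0, chi_4> = (1/7)[1*(1)*conj(1) + 1*(exp(6*I*pi/7))*conj(exp(-6*I*pi/7)) + 1*(exp(-2*I*pi/7))*conj(exp(2*I*pi/7)) + 1*(exp(4*I*pi/7))*conj(exp(-4*I*pi/7)) + 1*(exp(-4*I*pi/7))*conj(exp(4*I*pi/7)) + 1*(exp(2*I*pi/7))*conj(exp(-2*I*pi/7)) + 1*(exp(-6*I*pi/7))*conj(exp(6*I*pi/7))]
      = (1/7)[(1) + (exp(-2*I*pi/7)) + (exp(-4*I*pi/7)) + (exp(-6*I*pi/7)) + (exp(6*I*pi/7)) + (exp(4*I*pi/7)) + (exp(2*I*pi/7))] = 0/7 = 0
  <chi_3*chi_0, chi_5> = (1/7)[1*(1)*conj(1) + 1*(exp(6*I*pi/7))*conj(exp(-4*I*pi/7)) + 1*(exp(-2*I*pi/7))*conj(exp(6*I*pi/7)) + 1*(exp(4*I*pi/7))*conj(exp(2*I*pi/7)) + 1*(exp(-4*I*pi/7))*conj(exp(-2*I*pi/7)) + 1*(exp(2*I*pi/7))*conj(exp(-6*I*pi/7)) + 1*(exp(-6*I*pi/7))*conj(exp(4*I*pi/7))]
      = (1/7)[(1) + (exp(-4*I*pi/7)) + (exp(6*I*pi/7)) + (exp(2*I*pi/7)) + (exp(-2*I*pi/7)) + (exp(-6*I*pi/7)) + (exp(4*I*pi/7))] = 0/7 = 0
  <chi_3*chi_0, chi_6> = (1/7)[1*(1)*conj(1) + 1*(exp(6*I*pi/7))*conj(exp(-2*I*pi/7)) + 1*(exp(-2*I*pi/7))*conj(exp(-4*I*pi/7)) + 1*(exp(4*I*pi/7))*conj(exp(-6*I*pi/7)) + 1*(exp(-4*I*pi/7))*conj(exp(6*I*pi/7)) + 1*(exp(2*I*pi/7))*conj(exp(4*I*pi/7)) + 1*(exp(-6*I*pi/7))*conj(exp(2*I*pi/7))]
      = (1/7)[(1) + (exp(-6*I*pi/7)) + (exp(2*I*pi/7)) + (exp(-4*I*pi/7)) + (exp(4*I*pi/7)) + (exp(-2*I*pi/7)) + (exp(6*I*pi/7))] = 0/7 = 0
(Exp terms are combined using exp(i*s)*conj(exp(i*t)) = exp(i*(s-t)), and sums of them are collapsed using the identity that for every m > 1 the m distinct m-th roots of unity sum to 0, e.g. 1 + exp(2*I*pi/3) + exp(-2*I*pi/3) = 0.)
Hence the multiplicities are chi_3: 1. Dimension check: dim(chi_3)*dim(chi_0) = 1*1 = 1 and sum (mult * dim) = 1*1 = 1.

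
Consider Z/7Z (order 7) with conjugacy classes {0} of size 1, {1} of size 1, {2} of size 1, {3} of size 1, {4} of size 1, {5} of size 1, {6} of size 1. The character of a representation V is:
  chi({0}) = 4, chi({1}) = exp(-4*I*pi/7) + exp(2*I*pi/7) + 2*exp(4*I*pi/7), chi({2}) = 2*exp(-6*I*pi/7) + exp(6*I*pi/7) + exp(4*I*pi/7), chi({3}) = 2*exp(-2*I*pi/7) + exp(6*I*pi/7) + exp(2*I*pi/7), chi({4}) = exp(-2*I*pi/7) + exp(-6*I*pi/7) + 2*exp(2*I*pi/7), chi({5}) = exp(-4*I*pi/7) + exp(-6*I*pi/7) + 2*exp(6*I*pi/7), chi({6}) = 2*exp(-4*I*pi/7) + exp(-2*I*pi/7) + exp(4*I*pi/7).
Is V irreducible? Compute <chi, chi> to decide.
Not irreducible (reducible): <chi, chi> = 6 > 1.

Argument: <chi, chi> = (1/|G|) sum_C |C| * |chi(C)|^2 = (1/7)[1*|4|^2 + 1*|exp(-4*I*pi/7) + exp(2*I*pi/7) + 2*exp(4*I*pi/7)|^2 + 1*|2*exp(-6*I*pi/7) + exp(6*I*pi/7) + exp(4*I*pi/7)|^2 + 1*|2*exp(-2*I*pi/7) + exp(6*I*pi/7) + exp(2*I*pi/7)|^2 + 1*|exp(-2*I*pi/7) + exp(-6*I*pi/7) + 2*exp(2*I*pi/7)|^2 + 1*|exp(-4*I*pi/7) + exp(-6*I*pi/7) + 2*exp(6*I*pi/7)|^2 + 1*|2*exp(-4*I*pi/7) + exp(-2*I*pi/7) + exp(4*I*pi/7)|^2]
  = (1/7)[(16) + (6 + 2*exp(-2*I*pi/7) + 3*exp(-6*I*pi/7) + 3*exp(6*I*pi/7) + 2*exp(2*I*pi/7)) + (6 + 3*exp(-2*I*pi/7) + 2*exp(-4*I*pi/7) + 2*exp(4*I*pi/7) + 3*exp(2*I*pi/7)) + (6 + 3*exp(-4*I*pi/7) + 2*exp(-6*I*pi/7) + 2*exp(6*I*pi/7) + 3*exp(4*I*pi/7)) + (6 + 3*exp(-4*I*pi/7) + 2*exp(-6*I*pi/7) + 2*exp(6*I*pi/7) + 3*exp(4*I*pi/7)) + (6 + 3*exp(-2*I*pi/7) + 2*exp(-4*I*pi/7) + 2*exp(4*I*pi/7) + 3*exp(2*I*pi/7)) + (6 + 2*exp(-2*I*pi/7) + 3*exp(-6*I*pi/7) + 3*exp(6*I*pi/7) + 2*exp(2*I*pi/7))] = 42/7 = 6.
(Exp terms are combined using exp(i*s)*conj(exp(i*t)) = exp(i*(s-t)), and sums of them are collapsed using the identity that for every m > 1 the m distinct m-th roots of unity sum to 0, e.g. 1 + exp(2*I*pi/3) + exp(-2*I*pi/3) = 0.)
A character is irreducible iff <chi, chi> = 1, so this representation is reducible.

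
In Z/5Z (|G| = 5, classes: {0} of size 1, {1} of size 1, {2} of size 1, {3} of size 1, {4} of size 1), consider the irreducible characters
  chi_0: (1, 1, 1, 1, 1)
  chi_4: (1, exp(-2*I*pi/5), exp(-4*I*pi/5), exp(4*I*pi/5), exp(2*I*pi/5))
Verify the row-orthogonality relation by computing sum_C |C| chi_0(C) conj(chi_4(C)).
Sum = 0; so <chi_0, chi_4> = 0 (distinct irreducibles are orthogonal).

Derivation: Compute term by term over conjugacy classes (|C| * chi_0(C) * conj(chi_4(C))):
  1*(1)*conj(1) + 1*(1)*conj(exp(-2*I*pi/5)) + 1*(1)*conj(exp(-4*I*pi/5)) + 1*(1)*conj(exp(4*I*pi/5)) + 1*(1)*conj(exp(2*I*pi/5))
  = (1) + (exp(2*I*pi/5)) + (exp(4*I*pi/5)) + (exp(-4*I*pi/5)) + (exp(-2*I*pi/5))
  = 0.
(Exp terms are combined using exp(i*s)*conj(exp(i*t)) = exp(i*(s-t)), and sums of them are collapsed using the identity that for every m > 1 the m distinct m-th roots of unity sum to 0, e.g. 1 + exp(2*I*pi/3) + exp(-2*I*pi/3) = 0.)
Dividing by |G| = 5 gives 0/5 = 0, matching the row-orthogonality relation <chi_0, chi_4> = [chi_0 = chi_4].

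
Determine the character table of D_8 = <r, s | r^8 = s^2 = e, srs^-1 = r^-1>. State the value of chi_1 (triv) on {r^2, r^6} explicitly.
Conjugacy classes: {e} of size 1, {r^4} of size 1, {r^1, r^7} of size 2, {r^2, r^6} of size 2, {r^3, r^5} of size 2, {s, sr^2, ...} of size 4, {sr, sr^3, ...} of size 4.
Character table:
  irrep \ class              {e} (size 1)  {r^4} (size 1)  {r^1, r^7} (size 2)  {r^2, r^6} (size 2)  {r^3, r^5} (size 2)  {s, sr^2, ...} (size 4)  {sr, sr^3, ...} (size 4)
  chi_1 (triv)               1             1               1                    1                    1                    1                        1                       
  chi_2 (sign: r->1, s->-1)  1             1               1                    1                    1                    -1                       -1                      
  chi_3 (r->-1, s->1)        1             1               -1                   1                    -1                   1                        -1                      
  chi_4 (r->-1, s->-1)       1             1               -1                   1                    -1                   -1                       1                       
  chi_5 (2d, j=1)            2             -2              sqrt(2)              0                    -sqrt(2)             0                        0                       
  chi_6 (2d, j=2)            2             2               0                    -2                   0                    0                        0                       
  chi_7 (2d, j=3)            2             -2              -sqrt(2)             0                    sqrt(2)              0                        0                       

Spot check: chi_1 (triv) on {r^2, r^6} = 1.

Reasoning: D_8 has order 2*8 = 16 with 7 conjugacy classes, hence 7 irreducibles. Sum of squared dims 1 + 1 + 1 + 1 + 4 + 4 + 4 = 16 = |G|. Linear characters come from the abelianisation; the 2-dimensional irreps have character r^k -> 2*cos(2*pi*j*k/8), reflections -> 0.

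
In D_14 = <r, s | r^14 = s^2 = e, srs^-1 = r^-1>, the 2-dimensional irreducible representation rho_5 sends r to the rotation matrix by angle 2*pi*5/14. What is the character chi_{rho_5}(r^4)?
chi_{rho_5}(r^4) = 2*cos(2*pi*5*4/14) = -2*cos(pi/7)

rho_5(r^4) is rotation by angle 2*pi*5*4/14, whose trace is 2*cos(2*pi*5*4/14) = -2*cos(pi/7).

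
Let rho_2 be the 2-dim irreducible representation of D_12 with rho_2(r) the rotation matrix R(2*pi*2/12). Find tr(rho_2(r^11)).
chi_{rho_2}(r^11) = 2*cos(2*pi*2*11/12) = 1

Justification: rho_2(r^11) is rotation by angle 2*pi*2*11/12, whose trace is 2*cos(2*pi*2*11/12) = 1.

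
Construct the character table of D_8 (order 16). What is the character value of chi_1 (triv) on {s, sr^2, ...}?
Conjugacy classes: {e} of size 1, {r^4} of size 1, {r^1, r^7} of size 2, {r^2, r^6} of size 2, {r^3, r^5} of size 2, {s, sr^2, ...} of size 4, {sr, sr^3, ...} of size 4.
Character table:
  irrep \ class              {e} (size 1)  {r^4} (size 1)  {r^1, r^7} (size 2)  {r^2, r^6} (size 2)  {r^3, r^5} (size 2)  {s, sr^2, ...} (size 4)  {sr, sr^3, ...} (size 4)
  chi_1 (triv)               1             1               1                    1                    1                    1                        1                       
  chi_2 (sign: r->1, s->-1)  1             1               1                    1                    1                    -1                       -1                      
  chi_3 (r->-1, s->1)        1             1               -1                   1                    -1                   1                        -1                      
  chi_4 (r->-1, s->-1)       1             1               -1                   1                    -1                   -1                       1                       
  chi_5 (2d, j=1)            2             -2              sqrt(2)              0                    -sqrt(2)             0                        0                       
  chi_6 (2d, j=2)            2             2               0                    -2                   0                    0                        0                       
  chi_7 (2d, j=3)            2             -2              -sqrt(2)             0                    sqrt(2)              0                        0                       

Spot check: chi_1 (triv) on {s, sr^2, ...} = 1.

Reasoning: D_8 has order 2*8 = 16 with 7 conjugacy classes, hence 7 irreducibles. Sum of squared dims 1 + 1 + 1 + 1 + 4 + 4 + 4 = 16 = |G|. Linear characters come from the abelianisation; the 2-dimensional irreps have character r^k -> 2*cos(2*pi*j*k/8), reflections -> 0.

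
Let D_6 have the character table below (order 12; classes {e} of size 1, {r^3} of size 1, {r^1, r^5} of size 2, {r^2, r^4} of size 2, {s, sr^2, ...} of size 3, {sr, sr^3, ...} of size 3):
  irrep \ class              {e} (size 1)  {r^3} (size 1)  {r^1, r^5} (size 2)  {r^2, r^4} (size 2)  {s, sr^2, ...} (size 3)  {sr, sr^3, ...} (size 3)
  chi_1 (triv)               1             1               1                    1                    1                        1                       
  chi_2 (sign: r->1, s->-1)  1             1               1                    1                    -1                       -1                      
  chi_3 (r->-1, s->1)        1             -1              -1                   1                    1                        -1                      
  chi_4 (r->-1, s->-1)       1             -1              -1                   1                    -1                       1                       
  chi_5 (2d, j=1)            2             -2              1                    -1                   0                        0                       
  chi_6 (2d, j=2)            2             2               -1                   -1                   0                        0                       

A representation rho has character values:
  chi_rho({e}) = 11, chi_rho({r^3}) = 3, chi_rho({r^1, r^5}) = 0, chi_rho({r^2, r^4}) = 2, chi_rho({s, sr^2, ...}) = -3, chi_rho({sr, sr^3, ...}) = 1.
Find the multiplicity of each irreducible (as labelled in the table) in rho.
Multiplicities: chi_1: 1, chi_2: 2, chi_3: 0, chi_4: 2, chi_5: 1, chi_6: 2.

Argument: Use <chi_rho, chi> = (1/|G|) sum_C |C| * chi_rho(C) * conj(chi(C)) with |G| = 12 for each irreducible chi in the table:
  <chi_rho, chi_1> = (1/12)[1*(11)*conj(1) + 1*(3)*conj(1) + 2*(0)*conj(1) + 2*(2)*conj(1) + 3*(-3)*conj(1) + 3*(1)*conj(1)]
      = (1/12)[(11) + (3) + (0) + (4) + (-9) + (3)] = 12/12 = 1
  <chi_rho, chi_2> = (1/12)[1*(11)*conj(1) + 1*(3)*conj(1) + 2*(0)*conj(1) + 2*(2)*conj(1) + 3*(-3)*conj(-1) + 3*(1)*conj(-1)]
      = (1/12)[(11) + (3) + (0) + (4) + (9) + (-3)] = 24/12 = 2
  <chi_rho, chi_3> = (1/12)[1*(11)*conj(1) + 1*(3)*conj(-1) + 2*(0)*conj(-1) + 2*(2)*conj(1) + 3*(-3)*conj(1) + 3*(1)*conj(-1)]
      = (1/12)[(11) + (-3) + (0) + (4) + (-9) + (-3)] = 0/12 = 0
  <chi_rho, chi_4> = (1/12)[1*(11)*conj(1) + 1*(3)*conj(-1) + 2*(0)*conj(-1) + 2*(2)*conj(1) + 3*(-3)*conj(-1) + 3*(1)*conj(1)]
      = (1/12)[(11) + (-3) + (0) + (4) + (9) + (3)] = 24/12 = 2
  <chi_rho, chi_5> = (1/12)[1*(11)*conj(2) + 1*(3)*conj(-2) + 2*(0)*conj(1) + 2*(2)*conj(-1) + 3*(-3)*conj(0) + 3*(1)*conj(0)]
      = (1/12)[(22) + (-6) + (0) + (-4) + (0) + (0)] = 12/12 = 1
  <chi_rho, chi_6> = (1/12)[1*(11)*conj(2) + 1*(3)*conj(2) + 2*(0)*conj(-1) + 2*(2)*conj(-1) + 3*(-3)*conj(0) + 3*(1)*conj(0)]
      = (1/12)[(22) + (6) + (0) + (-4) + (0) + (0)] = 24/12 = 2
Dimension check: dim(rho) = sum (mult * dim) = 1*1 + 2*1 + 0*1 + 2*1 + 1*2 + 2*2 = 11 = chi_rho(e) = 11.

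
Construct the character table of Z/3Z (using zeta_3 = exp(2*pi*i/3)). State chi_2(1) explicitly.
Character table of Z/3Z (irreps indexed chi_0,...,chi_2 with chi_k(m) = zeta_3^(k*m), zeta_3 = exp(2*pi*i/3)):
  irrep \ class  {0} (size 1)  {1} (size 1)    {2} (size 1)  
  chi_0          1             1               1             
  chi_1          1             exp(2*I*pi/3)   exp(-2*I*pi/3)
  chi_2          1             exp(-2*I*pi/3)  exp(2*I*pi/3) 

Spot check: chi_2(1) = zeta_3^(2*1) = zeta_3^2 = exp(-2*I*pi/3).

Working: Z/3Z is abelian, so all 3 irreducible complex representations are 1-dimensional. They are given by chi_k(m) = zeta_3^(k*m) for k = 0,...,2. Row orthogonality: sum_m chi_k(m) conj(chi_l(m)) = 3 * [k = l].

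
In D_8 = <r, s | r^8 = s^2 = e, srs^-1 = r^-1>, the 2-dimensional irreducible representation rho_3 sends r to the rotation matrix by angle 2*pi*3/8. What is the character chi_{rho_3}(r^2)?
chi_{rho_3}(r^2) = 2*cos(2*pi*3*2/8) = 0

Working: rho_3(r^2) is rotation by angle 2*pi*3*2/8, whose trace is 2*cos(2*pi*3*2/8) = 0.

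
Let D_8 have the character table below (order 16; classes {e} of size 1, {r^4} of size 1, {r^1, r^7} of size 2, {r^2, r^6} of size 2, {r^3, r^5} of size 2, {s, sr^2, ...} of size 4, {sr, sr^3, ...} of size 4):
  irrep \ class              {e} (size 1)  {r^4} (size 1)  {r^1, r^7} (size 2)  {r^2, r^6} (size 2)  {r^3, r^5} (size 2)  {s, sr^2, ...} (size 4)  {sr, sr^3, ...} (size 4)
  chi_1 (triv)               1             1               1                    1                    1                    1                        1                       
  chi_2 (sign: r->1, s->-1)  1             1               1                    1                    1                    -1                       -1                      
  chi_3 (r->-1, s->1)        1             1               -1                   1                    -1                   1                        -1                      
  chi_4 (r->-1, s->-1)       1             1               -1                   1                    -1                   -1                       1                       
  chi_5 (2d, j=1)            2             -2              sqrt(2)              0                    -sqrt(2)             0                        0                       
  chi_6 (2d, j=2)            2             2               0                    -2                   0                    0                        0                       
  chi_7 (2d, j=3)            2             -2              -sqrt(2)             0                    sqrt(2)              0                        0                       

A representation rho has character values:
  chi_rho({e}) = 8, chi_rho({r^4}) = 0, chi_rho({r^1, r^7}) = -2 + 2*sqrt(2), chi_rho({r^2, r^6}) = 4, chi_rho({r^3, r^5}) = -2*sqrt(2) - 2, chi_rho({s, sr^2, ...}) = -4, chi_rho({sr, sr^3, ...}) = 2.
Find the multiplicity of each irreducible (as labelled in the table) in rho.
Multiplicities: chi_1: 0, chi_2: 1, chi_3: 0, chi_4: 3, chi_5: 2, chi_6: 0, chi_7: 0.

Explanation: Use <chi_rho, chi> = (1/|G|) sum_C |C| * chi_rho(C) * conj(chi(C)) with |G| = 16 for each irreducible chi in the table:
  <chi_rho, chi_1> = (1/16)[1*(8)*conj(1) + 1*(0)*conj(1) + 2*(-2 + 2*sqrt(2))*conj(1) + 2*(4)*conj(1) + 2*(-2*sqrt(2) - 2)*conj(1) + 4*(-4)*conj(1) + 4*(2)*conj(1)]
      = (1/16)[(8) + (0) + (-4 + 4*sqrt(2)) + (8) + (-4*sqrt(2) - 4) + (-16) + (8)] = 0/16 = 0
  <chi_rho, chi_2> = (1/16)[1*(8)*conj(1) + 1*(0)*conj(1) + 2*(-2 + 2*sqrt(2))*conj(1) + 2*(4)*conj(1) + 2*(-2*sqrt(2) - 2)*conj(1) + 4*(-4)*conj(-1) + 4*(2)*conj(-1)]
      = (1/16)[(8) + (0) + (-4 + 4*sqrt(2)) + (8) + (-4*sqrt(2) - 4) + (16) + (-8)] = 16/16 = 1
  <chi_rho, chi_3> = (1/16)[1*(8)*conj(1) + 1*(0)*conj(1) + 2*(-2 + 2*sqrt(2))*conj(-1) + 2*(4)*conj(1) + 2*(-2*sqrt(2) - 2)*conj(-1) + 4*(-4)*conj(1) + 4*(2)*conj(-1)]
      = (1/16)[(8) + (0) + (4 - 4*sqrt(2)) + (8) + (4 + 4*sqrt(2)) + (-16) + (-8)] = 0/16 = 0
  <chi_rho, chi_4> = (1/16)[1*(8)*conj(1) + 1*(0)*conj(1) + 2*(-2 + 2*sqrt(2))*conj(-1) + 2*(4)*conj(1) + 2*(-2*sqrt(2) - 2)*conj(-1) + 4*(-4)*conj(-1) + 4*(2)*conj(1)]
      = (1/16)[(8) + (0) + (4 - 4*sqrt(2)) + (8) + (4 + 4*sqrt(2)) + (16) + (8)] = 48/16 = 3
  <chi_rho, chi_5> = (1/16)[1*(8)*conj(2) + 1*(0)*conj(-2) + 2*(-2 + 2*sqrt(2))*conj(sqrt(2)) + 2*(4)*conj(0) + 2*(-2*sqrt(2) - 2)*conj(-sqrt(2)) + 4*(-4)*conj(0) + 4*(2)*conj(0)]
      = (1/16)[(16) + (0) + (8 - 4*sqrt(2)) + (0) + (4*sqrt(2) + 8) + (0) + (0)] = 32/16 = 2
  <chi_rho, chi_6> = (1/16)[1*(8)*conj(2) + 1*(0)*conj(2) + 2*(-2 + 2*sqrt(2))*conj(0) + 2*(4)*conj(-2) + 2*(-2*sqrt(2) - 2)*conj(0) + 4*(-4)*conj(0) + 4*(2)*conj(0)]
      = (1/16)[(16) + (0) + (0) + (-16) + (0) + (0) + (0)] = 0/16 = 0
  <chi_rho, chi_7> = (1/16)[1*(8)*conj(2) + 1*(0)*conj(-2) + 2*(-2 + 2*sqrt(2))*conj(-sqrt(2)) + 2*(4)*conj(0) + 2*(-2*sqrt(2) - 2)*conj(sqrt(2)) + 4*(-4)*conj(0) + 4*(2)*conj(0)]
      = (1/16)[(16) + (0) + (-8 + 4*sqrt(2)) + (0) + (-8 - 4*sqrt(2)) + (0) + (0)] = 0/16 = 0
Dimension check: dim(rho) = sum (mult * dim) = 0*1 + 1*1 + 0*1 + 3*1 + 2*2 + 0*2 + 0*2 = 8 = chi_rho(e) = 8.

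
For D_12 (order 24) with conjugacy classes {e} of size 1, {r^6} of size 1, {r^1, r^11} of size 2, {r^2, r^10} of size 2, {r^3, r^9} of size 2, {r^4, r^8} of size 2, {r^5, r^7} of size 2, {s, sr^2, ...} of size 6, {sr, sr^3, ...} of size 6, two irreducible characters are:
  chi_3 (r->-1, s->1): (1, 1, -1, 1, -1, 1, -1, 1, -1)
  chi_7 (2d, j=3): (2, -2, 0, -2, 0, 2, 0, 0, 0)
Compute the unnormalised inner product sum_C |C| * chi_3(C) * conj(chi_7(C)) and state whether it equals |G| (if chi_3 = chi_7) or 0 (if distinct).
Sum = 0; so <chi_3, chi_7> = 0 (distinct irreducibles are orthogonal).

Derivation: Compute term by term over conjugacy classes (|C| * chi_3(C) * conj(chi_7(C))):
  1*(1)*conj(2) + 1*(1)*conj(-2) + 2*(-1)*conj(0) + 2*(1)*conj(-2) + 2*(-1)*conj(0) + 2*(1)*conj(2) + 2*(-1)*conj(0) + 6*(1)*conj(0) + 6*(-1)*conj(0)
  = (2) + (-2) + (0) + (-4) + (0) + (4) + (0) + (0) + (0)
  = 0.
Dividing by |G| = 24 gives 0/24 = 0, matching the row-orthogonality relation <chi_3, chi_7> = [chi_3 = chi_7].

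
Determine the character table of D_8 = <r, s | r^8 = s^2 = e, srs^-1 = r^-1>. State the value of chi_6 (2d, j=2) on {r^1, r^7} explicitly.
Conjugacy classes: {e} of size 1, {r^4} of size 1, {r^1, r^7} of size 2, {r^2, r^6} of size 2, {r^3, r^5} of size 2, {s, sr^2, ...} of size 4, {sr, sr^3, ...} of size 4.
Character table:
  irrep \ class              {e} (size 1)  {r^4} (size 1)  {r^1, r^7} (size 2)  {r^2, r^6} (size 2)  {r^3, r^5} (size 2)  {s, sr^2, ...} (size 4)  {sr, sr^3, ...} (size 4)
  chi_1 (triv)               1             1               1                    1                    1                    1                        1                       
  chi_2 (sign: r->1, s->-1)  1             1               1                    1                    1                    -1                       -1                      
  chi_3 (r->-1, s->1)        1             1               -1                   1                    -1                   1                        -1                      
  chi_4 (r->-1, s->-1)       1             1               -1                   1                    -1                   -1                       1                       
  chi_5 (2d, j=1)            2             -2              sqrt(2)              0                    -sqrt(2)             0                        0                       
  chi_6 (2d, j=2)            2             2               0                    -2                   0                    0                        0                       
  chi_7 (2d, j=3)            2             -2              -sqrt(2)             0                    sqrt(2)              0                        0                       

Spot check: chi_6 (2d, j=2) on {r^1, r^7} = 0.

Justification: D_8 has order 2*8 = 16 with 7 conjugacy classes, hence 7 irreducibles. Sum of squared dims 1 + 1 + 1 + 1 + 4 + 4 + 4 = 16 = |G|. Linear characters come from the abelianisation; the 2-dimensional irreps have character r^k -> 2*cos(2*pi*j*k/8), reflections -> 0.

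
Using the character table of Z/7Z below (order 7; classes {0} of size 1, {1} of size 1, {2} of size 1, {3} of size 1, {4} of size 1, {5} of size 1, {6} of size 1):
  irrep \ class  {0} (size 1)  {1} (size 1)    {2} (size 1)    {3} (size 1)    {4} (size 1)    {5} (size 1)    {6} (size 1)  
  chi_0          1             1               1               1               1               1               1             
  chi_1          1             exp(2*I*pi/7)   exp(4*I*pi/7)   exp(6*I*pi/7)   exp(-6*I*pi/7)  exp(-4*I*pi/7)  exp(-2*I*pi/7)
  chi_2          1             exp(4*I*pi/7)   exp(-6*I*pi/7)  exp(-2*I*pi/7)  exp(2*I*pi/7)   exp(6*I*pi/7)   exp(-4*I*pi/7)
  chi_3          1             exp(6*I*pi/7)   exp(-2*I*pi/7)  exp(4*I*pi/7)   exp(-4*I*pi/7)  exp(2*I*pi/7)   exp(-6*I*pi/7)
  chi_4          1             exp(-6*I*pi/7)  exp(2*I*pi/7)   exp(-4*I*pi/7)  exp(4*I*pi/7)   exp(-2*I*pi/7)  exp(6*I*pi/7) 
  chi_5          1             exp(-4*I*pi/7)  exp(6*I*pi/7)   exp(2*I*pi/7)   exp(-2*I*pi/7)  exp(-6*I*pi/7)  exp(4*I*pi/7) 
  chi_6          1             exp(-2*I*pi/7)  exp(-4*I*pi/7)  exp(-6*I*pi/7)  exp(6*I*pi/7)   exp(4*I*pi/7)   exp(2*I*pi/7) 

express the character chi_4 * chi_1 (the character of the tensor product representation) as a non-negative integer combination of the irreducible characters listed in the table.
chi_4 tensor chi_1 = chi_5 (all other irreducibles have multiplicity 0).

Derivation: The character of a tensor product is the pointwise product (chi_4 * chi_1)(C) = chi_4(C) * chi_1(C):
  {0}: (1)*(1), {1}: (exp(-6*I*pi/7))*(exp(2*I*pi/7)), {2}: (exp(2*I*pi/7))*(exp(4*I*pi/7)), {3}: (exp(-4*I*pi/7))*(exp(6*I*pi/7)), {4}: (exp(4*I*pi/7))*(exp(-6*I*pi/7)), {5}: (exp(-2*I*pi/7))*(exp(-4*I*pi/7)), {6}: (exp(6*I*pi/7))*(exp(-2*I*pi/7))
so (chi_4 * chi_1) takes values
  {0} -> 1, {1} -> exp(-4*I*pi/7), {2} -> exp(6*I*pi/7), {3} -> exp(2*I*pi/7), {4} -> exp(-2*I*pi/7), {5} -> exp(-6*I*pi/7), {6} -> exp(4*I*pi/7).
Now take the inner product of this character with each irreducible chi from the table, <chi_4*chi_1, chi> = (1/7) sum_C |C| (chi_4*chi_1)(C) conj(chi(C)):
  <chi_4*chi_1, chi_0> = (1/7)[1*(1)*conj(1) + 1*(exp(-4*I*pi/7))*conj(1) + 1*(exp(6*I*pi/7))*conj(1) + 1*(exp(2*I*pi/7))*conj(1) + 1*(exp(-2*I*pi/7))*conj(1) + 1*(exp(-6*I*pi/7))*conj(1) + 1*(exp(4*I*pi/7))*conj(1)]
      = (1/7)[(1) + (exp(-4*I*pi/7)) + (exp(6*I*pi/7)) + (exp(2*I*pi/7)) + (exp(-2*I*pi/7)) + (exp(-6*I*pi/7)) + (exp(4*I*pi/7))] = 0/7 = 0
  <chi_4*chi_1, chi_1> = (1/7)[1*(1)*conj(1) + 1*(exp(-4*I*pi/7))*conj(exp(2*I*pi/7)) + 1*(exp(6*I*pi/7))*conj(exp(4*I*pi/7)) + 1*(exp(2*I*pi/7))*conj(exp(6*I*pi/7)) + 1*(exp(-2*I*pi/7))*conj(exp(-6*I*pi/7)) + 1*(exp(-6*I*pi/7))*conj(exp(-4*I*pi/7)) + 1*(exp(4*I*pi/7))*conj(exp(-2*I*pi/7))]
      = (1/7)[(1) + (exp(-6*I*pi/7)) + (exp(2*I*pi/7)) + (exp(-4*I*pi/7)) + (exp(4*I*pi/7)) + (exp(-2*I*pi/7)) + (exp(6*I*pi/7))] = 0/7 = 0
  <chi_4*chi_1, chi_2> = (1/7)[1*(1)*conj(1) + 1*(exp(-4*I*pi/7))*conj(exp(4*I*pi/7)) + 1*(exp(6*I*pi/7))*conj(exp(-6*I*pi/7)) + 1*(exp(2*I*pi/7))*conj(exp(-2*I*pi/7)) + 1*(exp(-2*I*pi/7))*conj(exp(2*I*pi/7)) + 1*(exp(-6*I*pi/7))*conj(exp(6*I*pi/7)) + 1*(exp(4*I*pi/7))*conj(exp(-4*I*pi/7))]
      = (1/7)[(1) + (exp(6*I*pi/7)) + (exp(-2*I*pi/7)) + (exp(4*I*pi/7)) + (exp(-4*I*pi/7)) + (exp(2*I*pi/7)) + (exp(-6*I*pi/7))] = 0/7 = 0
  <chi_4*chi_1, chi_3> = (1/7)[1*(1)*conj(1) + 1*(exp(-4*I*pi/7))*conj(exp(6*I*pi/7)) + 1*(exp(6*I*pi/7))*conj(exp(-2*I*pi/7)) + 1*(exp(2*I*pi/7))*conj(exp(4*I*pi/7)) + 1*(exp(-2*I*pi/7))*conj(exp(-4*I*pi/7)) + 1*(exp(-6*I*pi/7))*conj(exp(2*I*pi/7)) + 1*(exp(4*I*pi/7))*conj(exp(-6*I*pi/7))]
      = (1/7)[(1) + (exp(4*I*pi/7)) + (exp(-6*I*pi/7)) + (exp(-2*I*pi/7)) + (exp(2*I*pi/7)) + (exp(6*I*pi/7)) + (exp(-4*I*pi/7))] = 0/7 = 0
  <chi_4*chi_1, chi_4> = (1/7)[1*(1)*conj(1) + 1*(exp(-4*I*pi/7))*conj(exp(-6*I*pi/7)) + 1*(exp(6*I*pi/7))*conj(exp(2*I*pi/7)) + 1*(exp(2*I*pi/7))*conj(exp(-4*I*pi/7)) + 1*(exp(-2*I*pi/7))*conj(exp(4*I*pi/7)) + 1*(exp(-6*I*pi/7))*conj(exp(-2*I*pi/7)) + 1*(exp(4*I*pi/7))*conj(exp(6*I*pi/7))]
      = (1/7)[(1) + (exp(2*I*pi/7)) + (exp(4*I*pi/7)) + (exp(6*I*pi/7)) + (exp(-6*I*pi/7)) + (exp(-4*I*pi/7)) + (exp(-2*I*pi/7))] = 0/7 = 0
  <chi_4*chi_1, chi_5> = (1/7)[1*(1)*conj(1) + 1*(exp(-4*I*pi/7))*conj(exp(-4*I*pi/7)) + 1*(exp(6*I*pi/7))*conj(exp(6*I*pi/7)) + 1*(exp(2*I*pi/7))*conj(exp(2*I*pi/7)) + 1*(exp(-2*I*pi/7))*conj(exp(-2*I*pi/7)) + 1*(exp(-6*I*pi/7))*conj(exp(-6*I*pi/7)) + 1*(exp(4*I*pi/7))*conj(exp(4*I*pi/7))]
      = (1/7)[(1) + (1) + (1) + (1) + (1) + (1) + (1)] = 7/7 = 1
  <chi_4*chi_1, chi_6> = (1/7)[1*(1)*conj(1) + 1*(exp(-4*I*pi/7))*conj(exp(-2*I*pi/7)) + 1*(exp(6*I*pi/7))*conj(exp(-4*I*pi/7)) + 1*(exp(2*I*pi/7))*conj(exp(-6*I*pi/7)) + 1*(exp(-2*I*pi/7))*conj(exp(6*I*pi/7)) + 1*(exp(-6*I*pi/7))*conj(exp(4*I*pi/7)) + 1*(exp(4*I*pi/7))*conj(exp(2*I*pi/7))]
      = (1/7)[(1) + (exp(-2*I*pi/7)) + (exp(-4*I*pi/7)) + (exp(-6*I*pi/7)) + (exp(6*I*pi/7)) + (exp(4*I*pi/7)) + (exp(2*I*pi/7))] = 0/7 = 0
(Exp terms are combined using exp(i*s)*conj(exp(i*t)) = exp(i*(s-t)), and sums of them are collapsed using the identity that for every m > 1 the m distinct m-th roots of unity sum to 0, e.g. 1 + exp(2*I*pi/3) + exp(-2*I*pi/3) = 0.)
Hence the multiplicities are chi_5: 1. Dimension check: dim(chi_4)*dim(chi_1) = 1*1 = 1 and sum (mult * dim) = 1*1 = 1.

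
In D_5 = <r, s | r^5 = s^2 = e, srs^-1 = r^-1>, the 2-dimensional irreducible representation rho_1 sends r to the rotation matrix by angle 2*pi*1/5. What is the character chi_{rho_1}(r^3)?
chi_{rho_1}(r^3) = 2*cos(2*pi*1*3/5) = -sqrt(5)/2 - 1/2

Explanation: rho_1(r^3) is rotation by angle 2*pi*1*3/5, whose trace is 2*cos(2*pi*1*3/5) = -sqrt(5)/2 - 1/2.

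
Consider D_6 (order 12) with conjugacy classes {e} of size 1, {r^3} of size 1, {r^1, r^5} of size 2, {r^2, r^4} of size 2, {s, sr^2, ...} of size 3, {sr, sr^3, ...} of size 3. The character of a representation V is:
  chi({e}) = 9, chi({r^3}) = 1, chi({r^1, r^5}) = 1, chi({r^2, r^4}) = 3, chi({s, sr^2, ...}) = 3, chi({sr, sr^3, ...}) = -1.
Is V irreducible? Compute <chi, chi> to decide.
Not irreducible (reducible): <chi, chi> = 11 > 1.

Solution. <chi, chi> = (1/|G|) sum_C |C| * |chi(C)|^2 = (1/12)[1*|9|^2 + 1*|1|^2 + 2*|1|^2 + 2*|3|^2 + 3*|3|^2 + 3*|-1|^2]
  = (1/12)[(81) + (1) + (2) + (18) + (27) + (3)] = 132/12 = 11.
A character is irreducible iff <chi, chi> = 1, so this representation is reducible.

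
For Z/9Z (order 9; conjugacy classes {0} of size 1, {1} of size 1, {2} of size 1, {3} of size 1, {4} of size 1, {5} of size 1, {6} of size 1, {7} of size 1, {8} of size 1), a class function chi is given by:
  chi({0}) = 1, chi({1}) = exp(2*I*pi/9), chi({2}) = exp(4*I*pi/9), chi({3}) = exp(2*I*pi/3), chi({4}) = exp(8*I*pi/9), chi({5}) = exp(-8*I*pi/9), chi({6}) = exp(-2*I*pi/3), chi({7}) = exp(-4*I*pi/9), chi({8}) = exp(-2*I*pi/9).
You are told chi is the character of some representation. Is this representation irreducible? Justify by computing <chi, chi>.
Irreducible: <chi, chi> = 1.

Derivation: <chi, chi> = (1/|G|) sum_C |C| * |chi(C)|^2 = (1/9)[1*|1|^2 + 1*|exp(2*I*pi/9)|^2 + 1*|exp(4*I*pi/9)|^2 + 1*|exp(2*I*pi/3)|^2 + 1*|exp(8*I*pi/9)|^2 + 1*|exp(-8*I*pi/9)|^2 + 1*|exp(-2*I*pi/3)|^2 + 1*|exp(-4*I*pi/9)|^2 + 1*|exp(-2*I*pi/9)|^2]
  = (1/9)[(1) + (1) + (1) + (1) + (1) + (1) + (1) + (1) + (1)] = 9/9 = 1.
(Exp terms are combined using exp(i*s)*conj(exp(i*t)) = exp(i*(s-t)), and sums of them are collapsed using the identity that for every m > 1 the m distinct m-th roots of unity sum to 0, e.g. 1 + exp(2*I*pi/3) + exp(-2*I*pi/3) = 0.)
A character is irreducible iff <chi, chi> = 1, so this representation is irreducible.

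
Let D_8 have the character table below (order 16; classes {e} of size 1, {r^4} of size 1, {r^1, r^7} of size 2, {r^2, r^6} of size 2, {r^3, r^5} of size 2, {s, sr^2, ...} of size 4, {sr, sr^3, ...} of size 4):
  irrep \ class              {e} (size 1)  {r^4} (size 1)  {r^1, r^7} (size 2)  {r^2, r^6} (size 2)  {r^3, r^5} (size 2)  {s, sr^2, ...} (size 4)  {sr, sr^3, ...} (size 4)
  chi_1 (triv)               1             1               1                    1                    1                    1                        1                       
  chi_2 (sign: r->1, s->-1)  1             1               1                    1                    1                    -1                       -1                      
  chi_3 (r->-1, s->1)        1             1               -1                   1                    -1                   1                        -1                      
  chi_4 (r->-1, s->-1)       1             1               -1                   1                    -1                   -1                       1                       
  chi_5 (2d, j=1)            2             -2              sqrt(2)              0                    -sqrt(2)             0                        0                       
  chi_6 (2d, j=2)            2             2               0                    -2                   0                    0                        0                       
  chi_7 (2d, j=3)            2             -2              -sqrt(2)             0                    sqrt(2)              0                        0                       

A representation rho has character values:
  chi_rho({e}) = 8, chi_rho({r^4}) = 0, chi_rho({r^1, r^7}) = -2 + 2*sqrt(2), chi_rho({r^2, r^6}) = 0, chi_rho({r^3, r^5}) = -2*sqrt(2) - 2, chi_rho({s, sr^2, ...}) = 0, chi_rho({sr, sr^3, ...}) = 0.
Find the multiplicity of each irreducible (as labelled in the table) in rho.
Multiplicities: chi_1: 0, chi_2: 0, chi_3: 1, chi_4: 1, chi_5: 2, chi_6: 1, chi_7: 0.

Proof sketch: Use <chi_rho, chi> = (1/|G|) sum_C |C| * chi_rho(C) * conj(chi(C)) with |G| = 16 for each irreducible chi in the table:
  <chi_rho, chi_1> = (1/16)[1*(8)*conj(1) + 1*(0)*conj(1) + 2*(-2 + 2*sqrt(2))*conj(1) + 2*(0)*conj(1) + 2*(-2*sqrt(2) - 2)*conj(1) + 4*(0)*conj(1) + 4*(0)*conj(1)]
      = (1/16)[(8) + (0) + (-4 + 4*sqrt(2)) + (0) + (-4*sqrt(2) - 4) + (0) + (0)] = 0/16 = 0
  <chi_rho, chi_2> = (1/16)[1*(8)*conj(1) + 1*(0)*conj(1) + 2*(-2 + 2*sqrt(2))*conj(1) + 2*(0)*conj(1) + 2*(-2*sqrt(2) - 2)*conj(1) + 4*(0)*conj(-1) + 4*(0)*conj(-1)]
      = (1/16)[(8) + (0) + (-4 + 4*sqrt(2)) + (0) + (-4*sqrt(2) - 4) + (0) + (0)] = 0/16 = 0
  <chi_rho, chi_3> = (1/16)[1*(8)*conj(1) + 1*(0)*conj(1) + 2*(-2 + 2*sqrt(2))*conj(-1) + 2*(0)*conj(1) + 2*(-2*sqrt(2) - 2)*conj(-1) + 4*(0)*conj(1) + 4*(0)*conj(-1)]
      = (1/16)[(8) + (0) + (4 - 4*sqrt(2)) + (0) + (4 + 4*sqrt(2)) + (0) + (0)] = 16/16 = 1
  <chi_rho, chi_4> = (1/16)[1*(8)*conj(1) + 1*(0)*conj(1) + 2*(-2 + 2*sqrt(2))*conj(-1) + 2*(0)*conj(1) + 2*(-2*sqrt(2) - 2)*conj(-1) + 4*(0)*conj(-1) + 4*(0)*conj(1)]
      = (1/16)[(8) + (0) + (4 - 4*sqrt(2)) + (0) + (4 + 4*sqrt(2)) + (0) + (0)] = 16/16 = 1
  <chi_rho, chi_5> = (1/16)[1*(8)*conj(2) + 1*(0)*conj(-2) + 2*(-2 + 2*sqrt(2))*conj(sqrt(2)) + 2*(0)*conj(0) + 2*(-2*sqrt(2) - 2)*conj(-sqrt(2)) + 4*(0)*conj(0) + 4*(0)*conj(0)]
      = (1/16)[(16) + (0) + (8 - 4*sqrt(2)) + (0) + (4*sqrt(2) + 8) + (0) + (0)] = 32/16 = 2
  <chi_rho, chi_6> = (1/16)[1*(8)*conj(2) + 1*(0)*conj(2) + 2*(-2 + 2*sqrt(2))*conj(0) + 2*(0)*conj(-2) + 2*(-2*sqrt(2) - 2)*conj(0) + 4*(0)*conj(0) + 4*(0)*conj(0)]
      = (1/16)[(16) + (0) + (0) + (0) + (0) + (0) + (0)] = 16/16 = 1
  <chi_rho, chi_7> = (1/16)[1*(8)*conj(2) + 1*(0)*conj(-2) + 2*(-2 + 2*sqrt(2))*conj(-sqrt(2)) + 2*(0)*conj(0) + 2*(-2*sqrt(2) - 2)*conj(sqrt(2)) + 4*(0)*conj(0) + 4*(0)*conj(0)]
      = (1/16)[(16) + (0) + (-8 + 4*sqrt(2)) + (0) + (-8 - 4*sqrt(2)) + (0) + (0)] = 0/16 = 0
Dimension check: dim(rho) = sum (mult * dim) = 0*1 + 0*1 + 1*1 + 1*1 + 2*2 + 1*2 + 0*2 = 8 = chi_rho(e) = 8.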